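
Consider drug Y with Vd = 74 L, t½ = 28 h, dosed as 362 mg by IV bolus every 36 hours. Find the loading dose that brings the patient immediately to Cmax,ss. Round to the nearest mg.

614 mg

f = (1/2)^(36/28) ≈ 0.410168; accumulation ratio R = 1/(1−f) ≈ 1.69540.
Loading dose to hit Cmax,ss on first dose: D_load = D_maint·R ≈ 362 × 1.69540 ≈ 613.73 mg.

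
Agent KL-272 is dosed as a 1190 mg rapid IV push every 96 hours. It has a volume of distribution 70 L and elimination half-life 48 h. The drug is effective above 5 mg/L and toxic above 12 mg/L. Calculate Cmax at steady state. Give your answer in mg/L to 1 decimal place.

22.7 mg/L

The dosing interval is 2 half-lives, so f = 2^(−2) = 0.25.
Accumulation ratio R = 1/(1 − f) = 1/0.75 = 4/3.
Single-dose peak C₀ = D/Vd = 1190/70 = 17 mg/L.
Steady-state peak Cmax,ss = C₀·R = 17 × 4/3 ≈ 22.667 mg/L.
Peak 22.7 mg/L vs MTC 12 mg/L: exceeds toxic threshold.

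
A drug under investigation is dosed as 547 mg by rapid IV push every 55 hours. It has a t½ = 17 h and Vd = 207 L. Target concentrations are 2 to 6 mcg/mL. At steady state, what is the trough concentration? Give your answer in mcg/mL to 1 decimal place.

k = ln2/t½ = ln2/17 ≈ 0.040773 h⁻¹; fraction remaining f = e^(−kτ) = e^(−0.040773×55) ≈ 0.1062.
Accumulation ratio R = 1/(1 − f) ≈ 1/0.8938 ≈ 1.1188.
Each bolus raises the concentration by D/Vd = 547/207 ≈ 2.643 mcg/mL.
Steady-state peak Cmax,ss = C₀·R ≈ 2.643 × 1.1188 ≈ 2.957 mcg/mL.
Steady-state trough Cmin,ss = Cmax,ss·f ≈ 2.957 × 0.1062 ≈ 0.314 mcg/mL.
Trough 0.3 mcg/mL vs MEC 2 mcg/mL: subtherapeutic.

0.3 mcg/mL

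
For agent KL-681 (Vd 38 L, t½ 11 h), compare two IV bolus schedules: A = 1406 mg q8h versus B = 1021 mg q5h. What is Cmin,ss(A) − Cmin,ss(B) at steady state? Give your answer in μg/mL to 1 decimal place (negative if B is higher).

-16.1 μg/mL

Regimen A: f = (1/2)^(8/11) ≈ 0.6040; Cmin,ss = (1406/38)·f/(1−f) ≈ 56.434 μg/mL.
Regimen B: f = (1/2)^(5/11) ≈ 0.7297; Cmin,ss = (1021/38)·f/(1−f) ≈ 72.534 μg/mL.
Difference ≈ 56.434 − 72.534 ≈ -16.100 μg/mL.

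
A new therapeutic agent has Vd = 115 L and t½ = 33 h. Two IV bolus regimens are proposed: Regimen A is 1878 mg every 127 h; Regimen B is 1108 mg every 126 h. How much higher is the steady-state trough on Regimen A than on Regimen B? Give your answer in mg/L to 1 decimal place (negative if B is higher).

Regimen A: f = (1/2)^(127/33) ≈ 0.0694; Cmin,ss = (1878/115)·f/(1−f) ≈ 1.218 mg/L.
Regimen B: f = (1/2)^(126/33) ≈ 0.0709; Cmin,ss = (1108/115)·f/(1−f) ≈ 0.735 mg/L.
Difference ≈ 1.218 − 0.735 ≈ 0.483 mg/L.

0.5 mg/L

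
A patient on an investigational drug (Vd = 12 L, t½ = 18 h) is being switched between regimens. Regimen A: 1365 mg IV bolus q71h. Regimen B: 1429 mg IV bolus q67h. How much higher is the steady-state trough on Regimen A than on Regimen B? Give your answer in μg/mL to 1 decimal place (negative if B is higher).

-1.9 μg/mL

Regimen A: f = (1/2)^(71/18) ≈ 0.0650; Cmin,ss = (1365/12)·f/(1−f) ≈ 7.908 μg/mL.
Regimen B: f = (1/2)^(67/18) ≈ 0.0758; Cmin,ss = (1429/12)·f/(1−f) ≈ 9.767 μg/mL.
Difference ≈ 7.908 − 9.767 ≈ -1.859 μg/mL.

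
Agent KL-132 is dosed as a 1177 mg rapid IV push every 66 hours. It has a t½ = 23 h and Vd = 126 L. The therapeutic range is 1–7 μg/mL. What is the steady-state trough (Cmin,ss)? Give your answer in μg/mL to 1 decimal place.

1.5 μg/mL

k = ln2/t½ = ln2/23 ≈ 0.030137 h⁻¹; fraction remaining f = e^(−kτ) = e^(−0.030137×66) ≈ 0.1368.
Single-dose peak C₀ = D/Vd = 1177/126 ≈ 9.341 μg/mL.
Steady-state trough Cmin,ss = C₀·f/(1−f) ≈ 9.341 × 0.1368/0.8632 ≈ 1.480 μg/mL.
Trough 1.5 μg/mL vs MEC 1 μg/mL: adequate.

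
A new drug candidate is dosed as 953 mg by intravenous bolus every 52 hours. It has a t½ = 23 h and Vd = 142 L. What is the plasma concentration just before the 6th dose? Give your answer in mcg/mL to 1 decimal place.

1.8 mcg/mL

f = (1/2)^(τ/t½) = (1/2)^(52/23) ≈ 0.2086.
C₀ = D/Vd = 953/142 ≈ 6.711 mcg/mL.
Before the 6th dose, 5 doses have been given. Superposition: Cmin = C₀·(f + f² + … + f^5).
≈ 6.711 × (0.2086 + 0.0435 + 0.0091 + 0.0019 + 0.0004) ≈ 6.711 × 0.2635 ≈ 1.768 mcg/mL.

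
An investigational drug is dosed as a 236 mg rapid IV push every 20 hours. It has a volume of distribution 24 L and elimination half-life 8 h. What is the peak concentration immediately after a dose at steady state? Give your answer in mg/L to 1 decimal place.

11.9 mg/L

τ/t½ = 20/8 ≈ 2.5, so fraction remaining f = (1/2)^(20/8) ≈ 0.1768.
At steady state, accumulation factor R = 1/(1 − e^(−kτ)) ≈ 1.2148.
Each bolus raises the concentration by D/Vd = 236/24 ≈ 9.833 mg/L.
Steady-state peak Cmax,ss = C₀·R ≈ 9.833 × 1.2148 ≈ 11.945 mg/L.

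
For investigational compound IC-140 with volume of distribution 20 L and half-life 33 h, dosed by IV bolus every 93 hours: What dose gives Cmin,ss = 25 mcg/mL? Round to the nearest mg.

3026 mg

τ/t½ = 93/33 ≈ 2.8182, so f = (1/2)^(93/33) ≈ 0.141789.
Cmin,ss = (D/Vd)·f/(1−f), so D = Cmin,ss·Vd·(1−f)/f.
D = 25 × 20 × (1−f)/f ≈ 25 × 20 × 6.05273 ≈ 3026.37 mg.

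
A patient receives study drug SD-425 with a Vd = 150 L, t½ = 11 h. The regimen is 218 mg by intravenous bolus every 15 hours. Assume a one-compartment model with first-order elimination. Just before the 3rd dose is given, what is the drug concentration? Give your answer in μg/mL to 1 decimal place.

0.8 μg/mL

f = (1/2)^(τ/t½) = (1/2)^(15/11) ≈ 0.3886.
C₀ = D/Vd = 218/150 ≈ 1.453 μg/mL.
Before the 3rd dose, 2 doses have been given. Superposition: Cmin = C₀·(f + f²).
≈ 1.453 × (0.3886 + 0.1510) ≈ 1.453 × 0.5396 ≈ 0.784 μg/mL.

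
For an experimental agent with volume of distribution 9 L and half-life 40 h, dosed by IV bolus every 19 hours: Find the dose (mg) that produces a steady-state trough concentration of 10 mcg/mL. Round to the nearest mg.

τ/t½ = 19/40 ≈ 0.475, so f = (1/2)^(19/40) ≈ 0.719467.
Cmin,ss = (D/Vd)·f/(1−f), so D = Cmin,ss·Vd·(1−f)/f.
D = 10 × 9 × (1−f)/f ≈ 10 × 9 × 0.38992 ≈ 35.09 mg.

35 mg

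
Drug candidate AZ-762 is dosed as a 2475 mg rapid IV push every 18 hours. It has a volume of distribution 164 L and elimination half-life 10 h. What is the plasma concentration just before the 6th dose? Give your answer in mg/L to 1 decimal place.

f = (1/2)^(τ/t½) = (1/2)^(18/10) ≈ 0.2872.
C₀ = D/Vd = 2475/164 ≈ 15.091 mg/L.
Before the 6th dose, 5 doses have been given. Superposition: Cmin = C₀·(f + f² + … + f^5).
≈ 15.091 × (0.2872 + 0.0825 + 0.0237 + 0.0068 + 0.0020) ≈ 15.091 × 0.4022 ≈ 6.070 mg/L.

6.1 mg/L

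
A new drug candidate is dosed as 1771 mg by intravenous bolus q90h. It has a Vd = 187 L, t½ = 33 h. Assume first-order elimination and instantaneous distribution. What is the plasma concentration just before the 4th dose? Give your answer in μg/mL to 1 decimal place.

1.7 μg/mL

f = (1/2)^(τ/t½) = (1/2)^(90/33) ≈ 0.1510.
C₀ = D/Vd = 1771/187 ≈ 9.471 μg/mL.
Before the 4th dose, 3 doses have been given. Superposition: Cmin = C₀·(f + f² + … + f^3).
≈ 9.471 × (0.1510 + 0.0228 + 0.0034) ≈ 9.471 × 0.1772 ≈ 1.678 μg/mL.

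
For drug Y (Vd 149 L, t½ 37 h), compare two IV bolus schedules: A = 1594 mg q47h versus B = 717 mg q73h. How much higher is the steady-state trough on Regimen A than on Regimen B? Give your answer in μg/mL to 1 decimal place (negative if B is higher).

5.9 μg/mL

Regimen A: f = (1/2)^(47/37) ≈ 0.4146; Cmin,ss = (1594/149)·f/(1−f) ≈ 7.577 μg/mL.
Regimen B: f = (1/2)^(73/37) ≈ 0.2547; Cmin,ss = (717/149)·f/(1−f) ≈ 1.644 μg/mL.
Difference ≈ 7.577 − 1.644 ≈ 5.933 μg/mL.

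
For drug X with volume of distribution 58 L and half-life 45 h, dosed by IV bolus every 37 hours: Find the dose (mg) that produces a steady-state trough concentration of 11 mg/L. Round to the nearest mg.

490 mg

τ/t½ = 37/45 ≈ 0.82222, so f = (1/2)^(37/45) ≈ 0.565570.
Cmin,ss = (D/Vd)·f/(1−f), so D = Cmin,ss·Vd·(1−f)/f.
D = 11 × 58 × (1−f)/f ≈ 11 × 58 × 0.76813 ≈ 490.07 mg.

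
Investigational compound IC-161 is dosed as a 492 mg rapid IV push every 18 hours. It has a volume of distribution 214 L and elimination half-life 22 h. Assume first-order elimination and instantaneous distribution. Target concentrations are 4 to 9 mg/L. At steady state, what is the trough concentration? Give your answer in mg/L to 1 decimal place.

3.0 mg/L

k = ln2/t½ = ln2/22 ≈ 0.031507 h⁻¹; fraction remaining f = e^(−kτ) = e^(−0.031507×18) ≈ 0.5672.
Each bolus raises the concentration by D/Vd = 492/214 ≈ 2.299 mg/L.
Steady-state trough Cmin,ss = C₀·f/(1−f) ≈ 2.299 × 0.5672/0.4328 ≈ 3.013 mg/L.
Trough 3.0 mg/L vs MEC 4 mg/L: subtherapeutic.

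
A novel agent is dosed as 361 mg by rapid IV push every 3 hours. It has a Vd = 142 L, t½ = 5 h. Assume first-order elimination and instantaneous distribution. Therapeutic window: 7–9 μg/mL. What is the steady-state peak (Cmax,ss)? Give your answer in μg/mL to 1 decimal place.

7.5 μg/mL

k = ln2/t½ = ln2/5 ≈ 0.138629 h⁻¹; fraction remaining f = e^(−kτ) = e^(−0.138629×3) ≈ 0.6598.
Accumulation ratio R = 1/(1 − f) ≈ 1/0.3402 ≈ 2.9394.
Each bolus raises the concentration by D/Vd = 361/142 ≈ 2.542 μg/mL.
Steady-state peak Cmax,ss = C₀·R ≈ 2.542 × 2.9394 ≈ 7.472 μg/mL.
Peak 7.5 μg/mL vs MTC 9 μg/mL: below toxic threshold.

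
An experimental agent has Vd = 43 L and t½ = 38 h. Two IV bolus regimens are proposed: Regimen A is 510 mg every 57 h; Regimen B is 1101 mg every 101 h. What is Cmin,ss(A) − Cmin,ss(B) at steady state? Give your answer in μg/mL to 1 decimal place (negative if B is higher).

Regimen A: f = (1/2)^(57/38) ≈ 0.3536; Cmin,ss = (510/43)·f/(1−f) ≈ 6.488 μg/mL.
Regimen B: f = (1/2)^(101/38) ≈ 0.1585; Cmin,ss = (1101/43)·f/(1−f) ≈ 4.823 μg/mL.
Difference ≈ 6.488 − 4.823 ≈ 1.665 μg/mL.

1.7 μg/mL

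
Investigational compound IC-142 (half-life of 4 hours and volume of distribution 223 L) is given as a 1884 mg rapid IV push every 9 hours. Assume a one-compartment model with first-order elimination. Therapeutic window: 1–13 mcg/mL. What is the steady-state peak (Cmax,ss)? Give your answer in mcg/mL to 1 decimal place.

10.7 mcg/mL

τ/t½ = 9/4 ≈ 2.25, so fraction remaining f = (1/2)^(9/4) ≈ 0.2102.
At steady state, accumulation factor R = 1/(1 − e^(−kτ)) ≈ 1.2661.
Each bolus raises the concentration by D/Vd = 1884/223 ≈ 8.448 mcg/mL.
Steady-state peak Cmax,ss = C₀·R ≈ 8.448 × 1.2661 ≈ 10.696 mcg/mL.
Peak 10.7 mcg/mL vs MTC 13 mcg/mL: below toxic threshold.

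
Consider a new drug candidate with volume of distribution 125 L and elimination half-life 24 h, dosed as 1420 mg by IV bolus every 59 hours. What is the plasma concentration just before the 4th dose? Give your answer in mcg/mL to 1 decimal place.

2.5 mcg/mL

f = (1/2)^(τ/t½) = (1/2)^(59/24) ≈ 0.1820.
C₀ = D/Vd = 1420/125 ≈ 11.360 mcg/mL.
Before the 4th dose, 3 doses have been given. Superposition: Cmin = C₀·(f + f² + … + f^3).
≈ 11.360 × (0.1820 + 0.0331 + 0.0060) ≈ 11.360 × 0.2211 ≈ 2.512 mcg/mL.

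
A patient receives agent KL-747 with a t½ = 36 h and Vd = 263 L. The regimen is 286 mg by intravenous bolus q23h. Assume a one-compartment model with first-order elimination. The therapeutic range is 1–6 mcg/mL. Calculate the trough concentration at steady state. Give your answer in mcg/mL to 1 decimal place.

Over one 23-h interval, 23/36 ≈ 0.63889 half-lives elapse, leaving f ≈ 0.6422 of each dose.
Each bolus raises the concentration by D/Vd = 286/263 ≈ 1.087 mcg/mL.
Steady-state trough Cmin,ss = C₀·f/(1−f) ≈ 1.087 × 0.6422/0.3578 ≈ 1.951 mcg/mL.
Trough 2.0 mcg/mL vs MEC 1 mcg/mL: adequate.

2.0 mcg/mL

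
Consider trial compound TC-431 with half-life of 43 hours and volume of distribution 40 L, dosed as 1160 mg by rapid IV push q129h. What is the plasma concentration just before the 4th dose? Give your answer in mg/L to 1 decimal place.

f = (1/2)^(τ/t½) = (1/2)^(129/43) ≈ 0.1250.
C₀ = D/Vd = 1160/40 ≈ 29.000 mg/L.
Before the 4th dose, 3 doses have been given. Superposition: Cmin = C₀·(f + f² + … + f^3).
≈ 29.000 × (0.1250 + 0.0156 + 0.0020) ≈ 29.000 × 0.1426 ≈ 4.135 mg/L.

4.1 mg/L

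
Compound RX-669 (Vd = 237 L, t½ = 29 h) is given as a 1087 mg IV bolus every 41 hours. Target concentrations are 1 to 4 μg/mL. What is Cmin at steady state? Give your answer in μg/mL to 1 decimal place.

τ/t½ = 41/29 ≈ 1.4138, so fraction remaining f = (1/2)^(41/29) ≈ 0.3753.
At steady state, accumulation factor R = 1/(1 − e^(−kτ)) ≈ 1.6008.
Single-dose peak C₀ = D/Vd = 1087/237 ≈ 4.586 μg/mL.
Steady-state peak Cmax,ss = C₀·R ≈ 4.586 × 1.6008 ≈ 7.341 μg/mL.
Steady-state trough Cmin,ss = Cmax,ss·f ≈ 7.341 × 0.3753 ≈ 2.755 μg/mL.
Trough 2.8 μg/mL vs MEC 1 μg/mL: adequate.

2.8 μg/mL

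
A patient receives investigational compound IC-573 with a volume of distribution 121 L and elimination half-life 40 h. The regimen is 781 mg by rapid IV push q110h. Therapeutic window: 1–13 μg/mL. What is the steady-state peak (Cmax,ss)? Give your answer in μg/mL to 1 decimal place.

7.6 μg/mL

τ/t½ = 110/40 ≈ 2.75, so fraction remaining f = (1/2)^(110/40) ≈ 0.1487.
Accumulation ratio R = 1/(1 − f) ≈ 1/0.8513 ≈ 1.1747.
Each bolus raises the concentration by D/Vd = 781/121 ≈ 6.455 μg/mL.
Steady-state peak Cmax,ss = C₀·R ≈ 6.455 × 1.1747 ≈ 7.583 μg/mL.
Peak 7.6 μg/mL vs MTC 13 μg/mL: below toxic threshold.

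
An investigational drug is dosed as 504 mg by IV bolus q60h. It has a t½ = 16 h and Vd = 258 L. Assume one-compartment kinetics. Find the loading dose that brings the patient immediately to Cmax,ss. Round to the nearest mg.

f = (1/2)^(60/16) ≈ 0.074325; accumulation ratio R = 1/(1−f) ≈ 1.08029.
Loading dose to hit Cmax,ss on first dose: D_load = D_maint·R ≈ 504 × 1.08029 ≈ 544.47 mg.

544 mg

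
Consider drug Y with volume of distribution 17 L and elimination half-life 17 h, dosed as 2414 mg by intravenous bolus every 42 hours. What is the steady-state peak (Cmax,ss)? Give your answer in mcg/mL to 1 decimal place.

k = ln2/t½ = ln2/17 ≈ 0.040773 h⁻¹; fraction remaining f = e^(−kτ) = e^(−0.040773×42) ≈ 0.1804.
At steady state, accumulation factor R = 1/(1 − e^(−kτ)) ≈ 1.2201.
Single-dose peak C₀ = D/Vd = 2414/17 ≈ 142.000 mcg/mL.
Cmax,ss = C₀/(1 − f) ≈ 142.000/0.8196 ≈ 173.255 mcg/mL.

173.3 mcg/mL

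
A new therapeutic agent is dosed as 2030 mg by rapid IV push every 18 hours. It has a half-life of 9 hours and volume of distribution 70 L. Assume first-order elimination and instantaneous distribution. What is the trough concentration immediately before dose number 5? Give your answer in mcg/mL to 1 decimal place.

9.6 mcg/mL

f = (1/2)^(τ/t½) = (1/2)^(18/9) ≈ 0.2500.
C₀ = D/Vd = 2030/70 ≈ 29.000 mcg/mL.
Before the 5th dose, 4 doses have been given. Superposition: Cmin = C₀·(f + f² + … + f^4).
≈ 29.000 × (0.2500 + 0.0625 + 0.0156 + 0.0039) ≈ 29.000 × 0.3320 ≈ 9.628 mcg/mL.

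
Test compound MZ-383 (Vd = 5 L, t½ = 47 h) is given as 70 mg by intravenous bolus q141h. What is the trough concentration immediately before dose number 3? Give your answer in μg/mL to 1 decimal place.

2.0 μg/mL

f = (1/2)^(τ/t½) = (1/2)^(141/47) ≈ 0.1250.
C₀ = D/Vd = 70/5 ≈ 14.000 μg/mL.
Before the 3rd dose, 2 doses have been given. Superposition: Cmin = C₀·(f + f²).
≈ 14.000 × (0.1250 + 0.0156) ≈ 14.000 × 0.1406 ≈ 1.968 μg/mL.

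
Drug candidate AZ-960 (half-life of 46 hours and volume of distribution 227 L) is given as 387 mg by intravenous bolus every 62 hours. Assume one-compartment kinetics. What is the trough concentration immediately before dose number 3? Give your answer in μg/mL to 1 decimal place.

f = (1/2)^(τ/t½) = (1/2)^(62/46) ≈ 0.3929.
C₀ = D/Vd = 387/227 ≈ 1.705 μg/mL.
Before the 3rd dose, 2 doses have been given. Superposition: Cmin = C₀·(f + f²).
≈ 1.705 × (0.3929 + 0.1544) ≈ 1.705 × 0.5473 ≈ 0.933 μg/mL.

0.9 μg/mL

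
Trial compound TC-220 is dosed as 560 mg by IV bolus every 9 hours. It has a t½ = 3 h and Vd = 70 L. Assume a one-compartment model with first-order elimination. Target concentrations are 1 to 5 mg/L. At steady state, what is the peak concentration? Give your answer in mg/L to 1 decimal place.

The dosing interval is 3 half-lives, so f = 2^(−3) = 0.125.
Accumulation ratio R = 1/(1 − f) = 1/0.875 = 8/7.
Single-dose peak C₀ = D/Vd = 560/70 = 8 mg/L.
Steady-state peak Cmax,ss = C₀·R = 8 × 8/7 ≈ 9.143 mg/L.
Peak 9.1 mg/L vs MTC 5 mg/L: exceeds toxic threshold.

9.1 mg/L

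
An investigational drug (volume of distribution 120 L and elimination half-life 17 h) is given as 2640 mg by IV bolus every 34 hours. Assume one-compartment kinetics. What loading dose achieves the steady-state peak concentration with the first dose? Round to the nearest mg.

3520 mg

f = (1/2)^(34/17) ≈ 0.250000; accumulation ratio R = 1/(1−f) ≈ 1.33333.
Loading dose to hit Cmax,ss on first dose: D_load = D_maint·R ≈ 2640 × 1.33333 ≈ 3519.99 mg.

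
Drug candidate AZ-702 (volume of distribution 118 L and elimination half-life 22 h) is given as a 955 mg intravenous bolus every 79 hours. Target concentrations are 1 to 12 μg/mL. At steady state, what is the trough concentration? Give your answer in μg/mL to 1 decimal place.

0.7 μg/mL

k = ln2/t½ = ln2/22 ≈ 0.031507 h⁻¹; fraction remaining f = e^(−kτ) = e^(−0.031507×79) ≈ 0.0830.
At steady state, accumulation factor R = 1/(1 − e^(−kτ)) ≈ 1.0905.
Each bolus raises the concentration by D/Vd = 955/118 ≈ 8.093 μg/mL.
Steady-state peak Cmax,ss = C₀·R ≈ 8.093 × 1.0905 ≈ 8.825 μg/mL.
Steady-state trough Cmin,ss = Cmax,ss·f ≈ 8.825 × 0.0830 ≈ 0.732 μg/mL.
Trough 0.7 μg/mL vs MEC 1 μg/mL: subtherapeutic.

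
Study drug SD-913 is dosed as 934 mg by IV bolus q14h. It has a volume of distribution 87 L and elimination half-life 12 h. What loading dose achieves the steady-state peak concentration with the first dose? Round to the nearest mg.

1684 mg

f = (1/2)^(14/12) ≈ 0.445449; accumulation ratio R = 1/(1−f) ≈ 1.80326.
Loading dose to hit Cmax,ss on first dose: D_load = D_maint·R ≈ 934 × 1.80326 ≈ 1684.24 mg.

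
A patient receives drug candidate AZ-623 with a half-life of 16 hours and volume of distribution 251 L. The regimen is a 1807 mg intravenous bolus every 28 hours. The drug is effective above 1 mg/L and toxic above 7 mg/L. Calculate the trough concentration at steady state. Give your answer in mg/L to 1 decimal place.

3.0 mg/L

k = ln2/t½ = ln2/16 ≈ 0.043322 h⁻¹; fraction remaining f = e^(−kτ) = e^(−0.043322×28) ≈ 0.2973.
Single-dose peak C₀ = D/Vd = 1807/251 ≈ 7.199 mg/L.
Steady-state trough Cmin,ss = C₀·f/(1−f) ≈ 7.199 × 0.2973/0.7027 ≈ 3.046 mg/L.
Trough 3.0 mg/L vs MEC 1 mg/L: adequate.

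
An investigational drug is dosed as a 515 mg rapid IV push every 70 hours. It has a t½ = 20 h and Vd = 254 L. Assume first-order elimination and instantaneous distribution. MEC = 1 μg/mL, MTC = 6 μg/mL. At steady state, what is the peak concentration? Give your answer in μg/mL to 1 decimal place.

τ/t½ = 70/20 ≈ 3.5, so fraction remaining f = (1/2)^(70/20) ≈ 0.0884.
At steady state, accumulation factor R = 1/(1 − e^(−kτ)) ≈ 1.0970.
Single-dose peak C₀ = D/Vd = 515/254 ≈ 2.028 μg/mL.
Cmax,ss = C₀/(1 − f) ≈ 2.028/0.9116 ≈ 2.225 μg/mL.
Peak 2.2 μg/mL vs MTC 6 μg/mL: below toxic threshold.

2.2 μg/mL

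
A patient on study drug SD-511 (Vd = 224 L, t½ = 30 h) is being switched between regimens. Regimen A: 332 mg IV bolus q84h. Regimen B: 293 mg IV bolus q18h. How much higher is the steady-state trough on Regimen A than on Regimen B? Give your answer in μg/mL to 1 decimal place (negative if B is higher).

Regimen A: f = (1/2)^(84/30) ≈ 0.1436; Cmin,ss = (332/224)·f/(1−f) ≈ 0.249 μg/mL.
Regimen B: f = (1/2)^(18/30) ≈ 0.6598; Cmin,ss = (293/224)·f/(1−f) ≈ 2.537 μg/mL.
Difference ≈ 0.249 − 2.537 ≈ -2.288 μg/mL.

-2.3 μg/mL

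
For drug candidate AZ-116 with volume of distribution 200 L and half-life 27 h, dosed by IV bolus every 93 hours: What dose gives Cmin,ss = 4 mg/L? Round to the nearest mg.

7909 mg

τ/t½ = 93/27 ≈ 3.4444, so f = (1/2)^(93/27) ≈ 0.091858.
Cmin,ss = (D/Vd)·f/(1−f), so D = Cmin,ss·Vd·(1−f)/f.
D = 4 × 200 × (1−f)/f ≈ 4 × 200 × 9.88637 ≈ 7909.10 mg.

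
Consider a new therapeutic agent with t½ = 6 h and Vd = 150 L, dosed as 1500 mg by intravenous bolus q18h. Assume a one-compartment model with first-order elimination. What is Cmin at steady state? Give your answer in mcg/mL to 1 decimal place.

1.4 mcg/mL

The dosing interval is 3 half-lives, so f = 2^(−3) = 0.125.
Accumulation ratio R = 1/(1 − f) = 1/0.875 = 8/7.
Single-dose peak C₀ = D/Vd = 1500/150 = 10 mcg/mL.
Steady-state peak Cmax,ss = C₀·R = 10 × 8/7 ≈ 11.429 mcg/mL.
Steady-state trough Cmin,ss = Cmax,ss·f ≈ 11.429 × 0.125 ≈ 1.429 mcg/mL.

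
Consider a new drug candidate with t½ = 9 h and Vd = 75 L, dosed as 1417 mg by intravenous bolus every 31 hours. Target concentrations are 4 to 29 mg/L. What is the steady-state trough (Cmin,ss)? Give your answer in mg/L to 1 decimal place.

1.9 mg/L

τ/t½ = 31/9 ≈ 3.4444, so fraction remaining f = (1/2)^(31/9) ≈ 0.0919.
Single-dose peak C₀ = D/Vd = 1417/75 ≈ 18.893 mg/L.
Steady-state trough Cmin,ss = C₀·f/(1−f) ≈ 18.893 × 0.0919/0.9081 ≈ 1.912 mg/L.
Trough 1.9 mg/L vs MEC 4 mg/L: subtherapeutic.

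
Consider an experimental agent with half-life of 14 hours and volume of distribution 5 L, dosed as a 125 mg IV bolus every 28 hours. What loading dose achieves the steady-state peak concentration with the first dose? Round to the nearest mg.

f = (1/2)^(28/14) ≈ 0.250000; accumulation ratio R = 1/(1−f) ≈ 1.33333.
Loading dose to hit Cmax,ss on first dose: D_load = D_maint·R ≈ 125 × 1.33333 ≈ 166.67 mg.

167 mg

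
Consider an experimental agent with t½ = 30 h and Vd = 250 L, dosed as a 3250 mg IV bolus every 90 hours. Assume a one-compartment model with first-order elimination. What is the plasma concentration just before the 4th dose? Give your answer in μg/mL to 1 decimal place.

1.9 μg/mL

f = (1/2)^(τ/t½) = (1/2)^(90/30) ≈ 0.1250.
C₀ = D/Vd = 3250/250 ≈ 13.000 μg/mL.
Before the 4th dose, 3 doses have been given. Superposition: Cmin = C₀·(f + f² + … + f^3).
≈ 13.000 × (0.1250 + 0.0156 + 0.0020) ≈ 13.000 × 0.1426 ≈ 1.854 μg/mL.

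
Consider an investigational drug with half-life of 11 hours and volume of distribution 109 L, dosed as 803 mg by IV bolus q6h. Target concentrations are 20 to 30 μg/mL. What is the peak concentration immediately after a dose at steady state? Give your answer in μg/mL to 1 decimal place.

23.4 μg/mL

k = ln2/t½ = ln2/11 ≈ 0.063013 h⁻¹; fraction remaining f = e^(−kτ) = e^(−0.063013×6) ≈ 0.6852.
Accumulation ratio R = 1/(1 − f) ≈ 1/0.3148 ≈ 3.1766.
Each bolus raises the concentration by D/Vd = 803/109 ≈ 7.367 μg/mL.
Cmax,ss = C₀/(1 − f) ≈ 7.367/0.3148 ≈ 23.402 μg/mL.
Peak 23.4 μg/mL vs MTC 30 μg/mL: below toxic threshold.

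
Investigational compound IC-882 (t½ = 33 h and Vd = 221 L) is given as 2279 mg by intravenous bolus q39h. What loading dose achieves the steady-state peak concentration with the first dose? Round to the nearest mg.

f = (1/2)^(39/33) ≈ 0.440796; accumulation ratio R = 1/(1−f) ≈ 1.78826.
Loading dose to hit Cmax,ss on first dose: D_load = D_maint·R ≈ 2279 × 1.78826 ≈ 4075.44 mg.

4075 mg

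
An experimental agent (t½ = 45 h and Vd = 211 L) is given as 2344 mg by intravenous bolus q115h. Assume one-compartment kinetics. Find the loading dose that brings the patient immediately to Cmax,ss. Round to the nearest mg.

f = (1/2)^(115/45) ≈ 0.170099; accumulation ratio R = 1/(1−f) ≈ 1.20496.
Loading dose to hit Cmax,ss on first dose: D_load = D_maint·R ≈ 2344 × 1.20496 ≈ 2824.43 mg.

2824 mg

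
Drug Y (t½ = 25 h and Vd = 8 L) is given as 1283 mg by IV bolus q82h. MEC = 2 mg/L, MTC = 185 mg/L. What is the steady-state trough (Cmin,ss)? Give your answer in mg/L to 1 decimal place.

k = ln2/t½ = ln2/25 ≈ 0.027726 h⁻¹; fraction remaining f = e^(−kτ) = e^(−0.027726×82) ≈ 0.1029.
At steady state, accumulation factor R = 1/(1 − e^(−kτ)) ≈ 1.1147.
Single-dose peak C₀ = D/Vd = 1283/8 ≈ 160.375 mg/L.
Cmax,ss = C₀/(1 − f) ≈ 160.375/0.8971 ≈ 178.770 mg/L.
Steady-state trough Cmin,ss = Cmax,ss·f ≈ 178.770 × 0.1029 ≈ 18.395 mg/L.
Trough 18.4 mg/L vs MEC 2 mg/L: adequate.

18.4 mg/L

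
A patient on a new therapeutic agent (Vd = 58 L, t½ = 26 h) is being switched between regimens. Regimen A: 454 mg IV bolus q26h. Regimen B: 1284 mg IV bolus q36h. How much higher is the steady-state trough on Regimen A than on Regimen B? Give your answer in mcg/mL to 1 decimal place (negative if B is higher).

-5.9 mcg/mL

Regimen A: f = (1/2)^(26/26) ≈ 0.5000; Cmin,ss = (454/58)·f/(1−f) ≈ 7.828 mcg/mL.
Regimen B: f = (1/2)^(36/26) ≈ 0.3830; Cmin,ss = (1284/58)·f/(1−f) ≈ 13.742 mcg/mL.
Difference ≈ 7.828 − 13.742 ≈ -5.914 mcg/mL.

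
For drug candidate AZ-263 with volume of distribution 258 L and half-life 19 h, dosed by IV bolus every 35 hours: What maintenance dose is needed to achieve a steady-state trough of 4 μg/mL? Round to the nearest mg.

τ/t½ = 35/19 ≈ 1.8421, so f = (1/2)^(35/19) ≈ 0.278914.
Cmin,ss = (D/Vd)·f/(1−f), so D = Cmin,ss·Vd·(1−f)/f.
D = 4 × 258 × (1−f)/f ≈ 4 × 258 × 2.58533 ≈ 2668.06 mg.

2668 mg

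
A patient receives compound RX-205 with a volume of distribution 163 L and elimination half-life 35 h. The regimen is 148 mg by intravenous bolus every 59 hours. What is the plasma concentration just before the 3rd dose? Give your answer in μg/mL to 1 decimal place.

0.4 μg/mL

f = (1/2)^(τ/t½) = (1/2)^(59/35) ≈ 0.3108.
C₀ = D/Vd = 148/163 ≈ 0.908 μg/mL.
Before the 3rd dose, 2 doses have been given. Superposition: Cmin = C₀·(f + f²).
≈ 0.908 × (0.3108 + 0.0966) ≈ 0.908 × 0.4074 ≈ 0.370 μg/mL.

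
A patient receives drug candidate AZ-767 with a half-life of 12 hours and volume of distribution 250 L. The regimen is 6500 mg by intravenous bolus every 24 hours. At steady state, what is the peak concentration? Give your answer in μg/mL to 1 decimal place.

34.7 μg/mL

The dosing interval is 2 half-lives, so f = 2^(−2) = 0.25.
Accumulation ratio R = 1/(1 − f) = 1/0.75 = 4/3.
Single-dose peak C₀ = D/Vd = 6500/250 = 26 μg/mL.
Steady-state peak Cmax,ss = C₀·R = 26 × 4/3 ≈ 34.667 μg/mL.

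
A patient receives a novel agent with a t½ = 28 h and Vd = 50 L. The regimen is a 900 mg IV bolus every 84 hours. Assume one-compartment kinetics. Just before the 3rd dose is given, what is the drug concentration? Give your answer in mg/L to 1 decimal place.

f = (1/2)^(τ/t½) = (1/2)^(84/28) ≈ 0.1250.
C₀ = D/Vd = 900/50 ≈ 18.000 mg/L.
Before the 3rd dose, 2 doses have been given. Superposition: Cmin = C₀·(f + f²).
≈ 18.000 × (0.1250 + 0.0156) ≈ 18.000 × 0.1406 ≈ 2.531 mg/L.

2.5 mg/L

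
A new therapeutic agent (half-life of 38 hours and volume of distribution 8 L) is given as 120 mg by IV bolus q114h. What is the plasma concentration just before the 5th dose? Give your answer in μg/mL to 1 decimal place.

f = (1/2)^(τ/t½) = (1/2)^(114/38) ≈ 0.1250.
C₀ = D/Vd = 120/8 ≈ 15.000 μg/mL.
Before the 5th dose, 4 doses have been given. Superposition: Cmin = C₀·(f + f² + … + f^4).
≈ 15.000 × (0.1250 + 0.0156 + 0.0020 + 0.0002) ≈ 15.000 × 0.1428 ≈ 2.142 μg/mL.

2.1 μg/mL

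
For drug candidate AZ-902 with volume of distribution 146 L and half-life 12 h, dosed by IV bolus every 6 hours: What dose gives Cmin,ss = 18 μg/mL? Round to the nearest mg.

1089 mg

τ/t½ = 6/12 ≈ 0.5, so f = (1/2)^(6/12) ≈ 0.707107.
Cmin,ss = (D/Vd)·f/(1−f), so D = Cmin,ss·Vd·(1−f)/f.
D = 18 × 146 × (1−f)/f ≈ 18 × 146 × 0.41421 ≈ 1088.54 mg.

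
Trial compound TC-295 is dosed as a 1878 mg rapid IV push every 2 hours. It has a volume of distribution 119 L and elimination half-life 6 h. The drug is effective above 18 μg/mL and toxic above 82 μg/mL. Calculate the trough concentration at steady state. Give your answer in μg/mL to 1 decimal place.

60.7 μg/mL

τ/t½ = 2/6 ≈ 0.33333, so fraction remaining f = (1/2)^(2/6) ≈ 0.7937.
Single-dose peak C₀ = D/Vd = 1878/119 ≈ 15.782 μg/mL.
Steady-state trough Cmin,ss = C₀·f/(1−f) ≈ 15.782 × 0.7937/0.2063 ≈ 60.718 μg/mL.
Trough 60.7 μg/mL vs MEC 18 μg/mL: adequate.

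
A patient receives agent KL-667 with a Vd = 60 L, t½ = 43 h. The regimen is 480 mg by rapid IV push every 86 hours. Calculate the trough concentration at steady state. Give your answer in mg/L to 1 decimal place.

τ = 86 h = 2 half-lives, so f = (1/2)^2 = 0.25.
Accumulation ratio R = 1/(1 − f) = 1/0.75 = 4/3.
Single-dose peak C₀ = D/Vd = 480/60 = 8 mg/L.
Steady-state peak Cmax,ss = C₀·R = 8 × 4/3 ≈ 10.667 mg/L.
Steady-state trough Cmin,ss = Cmax,ss·f ≈ 10.667 × 0.25 ≈ 2.667 mg/L.

2.7 mg/L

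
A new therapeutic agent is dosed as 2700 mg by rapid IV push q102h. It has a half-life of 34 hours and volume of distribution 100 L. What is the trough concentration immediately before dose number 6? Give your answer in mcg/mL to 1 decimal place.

3.9 mcg/mL

f = (1/2)^(τ/t½) = (1/2)^(102/34) ≈ 0.1250.
C₀ = D/Vd = 2700/100 ≈ 27.000 mcg/mL.
Before the 6th dose, 5 doses have been given. Superposition: Cmin = C₀·(f + f² + … + f^5).
≈ 27.000 × (0.1250 + 0.0156 + 0.0020 + 0.0002 + 0.0000) ≈ 27.000 × 0.1428 ≈ 3.856 mcg/mL.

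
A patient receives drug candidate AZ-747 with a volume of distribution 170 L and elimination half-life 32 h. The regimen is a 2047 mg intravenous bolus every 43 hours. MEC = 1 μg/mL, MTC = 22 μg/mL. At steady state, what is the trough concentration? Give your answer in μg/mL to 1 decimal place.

τ/t½ = 43/32 ≈ 1.3438, so fraction remaining f = (1/2)^(43/32) ≈ 0.3940.
Accumulation ratio R = 1/(1 − f) ≈ 1/0.6060 ≈ 1.6502.
Each bolus raises the concentration by D/Vd = 2047/170 ≈ 12.041 μg/mL.
Steady-state peak Cmax,ss = C₀·R ≈ 12.041 × 1.6502 ≈ 19.870 μg/mL.
Steady-state trough Cmin,ss = Cmax,ss·f ≈ 19.870 × 0.3940 ≈ 7.829 μg/mL.
Trough 7.8 μg/mL vs MEC 1 μg/mL: adequate.

7.8 μg/mL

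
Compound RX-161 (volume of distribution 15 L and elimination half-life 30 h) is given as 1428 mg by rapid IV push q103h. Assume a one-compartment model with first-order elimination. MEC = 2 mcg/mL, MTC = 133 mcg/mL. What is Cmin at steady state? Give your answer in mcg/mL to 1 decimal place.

Over one 103-h interval, 103/30 ≈ 3.4333 half-lives elapse, leaving f ≈ 0.0926 of each dose.
At steady state, accumulation factor R = 1/(1 − e^(−kτ)) ≈ 1.1020.
Single-dose peak C₀ = D/Vd = 1428/15 ≈ 95.200 mcg/mL.
Steady-state peak Cmax,ss = C₀·R ≈ 95.200 × 1.1020 ≈ 104.910 mcg/mL.
One interval later, Cmin,ss = Cmax,ss·e^(−kτ) ≈ 104.910 × 0.0926 ≈ 9.715 mcg/mL.
Trough 9.7 mcg/mL vs MEC 2 mcg/mL: adequate.

9.7 mcg/mL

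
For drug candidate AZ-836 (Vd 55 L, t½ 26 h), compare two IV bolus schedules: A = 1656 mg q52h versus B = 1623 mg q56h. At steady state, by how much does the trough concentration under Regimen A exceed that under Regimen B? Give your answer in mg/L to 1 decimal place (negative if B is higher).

1.5 mg/L

Regimen A: f = (1/2)^(52/26) ≈ 0.2500; Cmin,ss = (1656/55)·f/(1−f) ≈ 10.036 mg/L.
Regimen B: f = (1/2)^(56/26) ≈ 0.2247; Cmin,ss = (1623/55)·f/(1−f) ≈ 8.552 mg/L.
Difference ≈ 10.036 − 8.552 ≈ 1.484 mg/L.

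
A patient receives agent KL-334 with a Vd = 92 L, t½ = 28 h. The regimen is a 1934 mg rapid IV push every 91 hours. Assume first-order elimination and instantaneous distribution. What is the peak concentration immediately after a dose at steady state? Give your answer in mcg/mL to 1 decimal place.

τ/t½ = 91/28 ≈ 3.25, so fraction remaining f = (1/2)^(91/28) ≈ 0.1051.
Accumulation ratio R = 1/(1 − f) ≈ 1/0.8949 ≈ 1.1174.
Each bolus raises the concentration by D/Vd = 1934/92 ≈ 21.022 mcg/mL.
Steady-state peak Cmax,ss = C₀·R ≈ 21.022 × 1.1174 ≈ 23.490 mcg/mL.

23.5 mcg/mL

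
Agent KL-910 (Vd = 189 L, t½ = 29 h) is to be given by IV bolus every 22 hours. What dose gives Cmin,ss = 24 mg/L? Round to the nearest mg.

3138 mg

τ/t½ = 22/29 ≈ 0.75862, so f = (1/2)^(22/29) ≈ 0.591061.
Cmin,ss = (D/Vd)·f/(1−f), so D = Cmin,ss·Vd·(1−f)/f.
D = 24 × 189 × (1−f)/f ≈ 24 × 189 × 0.69187 ≈ 3138.32 mg.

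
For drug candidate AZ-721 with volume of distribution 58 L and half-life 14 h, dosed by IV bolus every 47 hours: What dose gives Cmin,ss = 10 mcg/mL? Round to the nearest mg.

τ/t½ = 47/14 ≈ 3.3571, so f = (1/2)^(47/14) ≈ 0.097589.
Cmin,ss = (D/Vd)·f/(1−f), so D = Cmin,ss·Vd·(1−f)/f.
D = 10 × 58 × (1−f)/f ≈ 10 × 58 × 9.24706 ≈ 5363.29 mg.

5363 mg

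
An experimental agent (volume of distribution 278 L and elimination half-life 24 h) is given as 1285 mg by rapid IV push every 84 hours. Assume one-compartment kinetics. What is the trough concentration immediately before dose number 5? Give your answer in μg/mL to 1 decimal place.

f = (1/2)^(τ/t½) = (1/2)^(84/24) ≈ 0.0884.
C₀ = D/Vd = 1285/278 ≈ 4.622 μg/mL.
Before the 5th dose, 4 doses have been given. Superposition: Cmin = C₀·(f + f² + … + f^4).
≈ 4.622 × (0.0884 + 0.0078 + 0.0007 + 0.0001) ≈ 4.622 × 0.0970 ≈ 0.448 μg/mL.

0.4 μg/mL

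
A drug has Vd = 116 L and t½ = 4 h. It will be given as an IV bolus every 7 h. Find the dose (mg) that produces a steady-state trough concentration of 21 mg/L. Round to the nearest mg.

τ/t½ = 7/4 ≈ 1.75, so f = (1/2)^(7/4) ≈ 0.297302.
Cmin,ss = (D/Vd)·f/(1−f), so D = Cmin,ss·Vd·(1−f)/f.
D = 21 × 116 × (1−f)/f ≈ 21 × 116 × 2.36358 ≈ 5757.68 mg.

5758 mg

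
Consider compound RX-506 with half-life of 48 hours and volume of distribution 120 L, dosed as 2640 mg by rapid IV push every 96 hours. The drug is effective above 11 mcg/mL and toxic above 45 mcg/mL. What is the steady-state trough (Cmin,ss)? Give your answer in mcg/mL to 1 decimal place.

7.3 mcg/mL

τ = 96 h = 2 half-lives, so f = (1/2)^2 = 0.25.
Accumulation ratio R = 1/(1 − f) = 1/0.75 = 4/3.
Single-dose peak C₀ = D/Vd = 2640/120 = 22 mcg/mL.
Steady-state peak Cmax,ss = C₀·R = 22 × 4/3 ≈ 29.333 mcg/mL.
Steady-state trough Cmin,ss = Cmax,ss·f ≈ 29.333 × 0.25 ≈ 7.333 mcg/mL.
Trough 7.3 mcg/mL vs MEC 11 mcg/mL: subtherapeutic.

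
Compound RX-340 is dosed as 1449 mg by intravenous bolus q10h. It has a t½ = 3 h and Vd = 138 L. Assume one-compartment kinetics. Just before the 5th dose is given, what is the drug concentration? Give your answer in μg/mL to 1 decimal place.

1.2 μg/mL

f = (1/2)^(τ/t½) = (1/2)^(10/3) ≈ 0.0992.
C₀ = D/Vd = 1449/138 ≈ 10.500 μg/mL.
Before the 5th dose, 4 doses have been given. Superposition: Cmin = C₀·(f + f² + … + f^4).
≈ 10.500 × (0.0992 + 0.0098 + 0.0010 + 0.0001) ≈ 10.500 × 0.1101 ≈ 1.156 μg/mL.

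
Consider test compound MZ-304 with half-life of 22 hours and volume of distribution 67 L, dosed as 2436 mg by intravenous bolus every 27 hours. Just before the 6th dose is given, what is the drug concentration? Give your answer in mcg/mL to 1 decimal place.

26.7 mcg/mL

f = (1/2)^(τ/t½) = (1/2)^(27/22) ≈ 0.4271.
C₀ = D/Vd = 2436/67 ≈ 36.358 mcg/mL.
Before the 6th dose, 5 doses have been given. Superposition: Cmin = C₀·(f + f² + … + f^5).
≈ 36.358 × (0.4271 + 0.1824 + 0.0779 + 0.0333 + 0.0142) ≈ 36.358 × 0.7349 ≈ 26.719 mcg/mL.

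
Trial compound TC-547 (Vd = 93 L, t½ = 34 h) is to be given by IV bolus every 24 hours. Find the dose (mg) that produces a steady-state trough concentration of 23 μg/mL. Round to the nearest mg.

1350 mg

τ/t½ = 24/34 ≈ 0.70588, so f = (1/2)^(24/34) ≈ 0.613067.
Cmin,ss = (D/Vd)·f/(1−f), so D = Cmin,ss·Vd·(1−f)/f.
D = 23 × 93 × (1−f)/f ≈ 23 × 93 × 0.63114 ≈ 1350.01 mg.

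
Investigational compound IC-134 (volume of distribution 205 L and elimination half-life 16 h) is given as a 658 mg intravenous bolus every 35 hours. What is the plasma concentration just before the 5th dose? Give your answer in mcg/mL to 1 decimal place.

f = (1/2)^(τ/t½) = (1/2)^(35/16) ≈ 0.2195.
C₀ = D/Vd = 658/205 ≈ 3.210 mcg/mL.
Before the 5th dose, 4 doses have been given. Superposition: Cmin = C₀·(f + f² + … + f^4).
≈ 3.210 × (0.2195 + 0.0482 + 0.0106 + 0.0023) ≈ 3.210 × 0.2806 ≈ 0.901 mcg/mL.

0.9 mcg/mL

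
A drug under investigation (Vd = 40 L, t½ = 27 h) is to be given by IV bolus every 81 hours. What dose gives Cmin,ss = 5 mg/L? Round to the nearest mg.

τ/t½ = 81/27 ≈ 3, so f = (1/2)^(81/27) ≈ 0.125000.
Cmin,ss = (D/Vd)·f/(1−f), so D = Cmin,ss·Vd·(1−f)/f.
D = 5 × 40 × (1−f)/f ≈ 5 × 40 × 7.00000 ≈ 1400.00 mg.

1400 mg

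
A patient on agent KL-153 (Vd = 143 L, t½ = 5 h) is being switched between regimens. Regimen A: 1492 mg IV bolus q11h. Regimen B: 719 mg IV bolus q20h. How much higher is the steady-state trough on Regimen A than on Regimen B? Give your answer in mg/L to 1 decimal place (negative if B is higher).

2.6 mg/L

Regimen A: f = (1/2)^(11/5) ≈ 0.2176; Cmin,ss = (1492/143)·f/(1−f) ≈ 2.902 mg/L.
Regimen B: f = (1/2)^(20/5) ≈ 0.0625; Cmin,ss = (719/143)·f/(1−f) ≈ 0.335 mg/L.
Difference ≈ 2.902 − 0.335 ≈ 2.567 mg/L.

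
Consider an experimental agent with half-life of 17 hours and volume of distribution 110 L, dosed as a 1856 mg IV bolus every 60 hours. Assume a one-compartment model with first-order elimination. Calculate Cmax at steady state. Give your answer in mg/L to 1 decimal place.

k = ln2/t½ = ln2/17 ≈ 0.040773 h⁻¹; fraction remaining f = e^(−kτ) = e^(−0.040773×60) ≈ 0.0866.
At steady state, accumulation factor R = 1/(1 − e^(−kτ)) ≈ 1.0948.
Each bolus raises the concentration by D/Vd = 1856/110 ≈ 16.873 mg/L.
Steady-state peak Cmax,ss = C₀·R ≈ 16.873 × 1.0948 ≈ 18.473 mg/L.

18.5 mg/L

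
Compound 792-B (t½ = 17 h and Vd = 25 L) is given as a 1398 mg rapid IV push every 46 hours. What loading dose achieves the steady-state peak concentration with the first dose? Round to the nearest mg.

1651 mg

f = (1/2)^(46/17) ≈ 0.153267; accumulation ratio R = 1/(1−f) ≈ 1.18101.
Loading dose to hit Cmax,ss on first dose: D_load = D_maint·R ≈ 1398 × 1.18101 ≈ 1651.05 mg.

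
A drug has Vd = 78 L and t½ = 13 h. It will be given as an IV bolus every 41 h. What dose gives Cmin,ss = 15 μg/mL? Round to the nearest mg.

9243 mg

τ/t½ = 41/13 ≈ 3.1538, so f = (1/2)^(41/13) ≈ 0.112356.
Cmin,ss = (D/Vd)·f/(1−f), so D = Cmin,ss·Vd·(1−f)/f.
D = 15 × 78 × (1−f)/f ≈ 15 × 78 × 7.90028 ≈ 9243.33 mg.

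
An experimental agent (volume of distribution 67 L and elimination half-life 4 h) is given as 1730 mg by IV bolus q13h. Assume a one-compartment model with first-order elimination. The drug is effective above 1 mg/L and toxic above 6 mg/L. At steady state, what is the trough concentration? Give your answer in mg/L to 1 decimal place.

Over one 13-h interval, 13/4 ≈ 3.25 half-lives elapse, leaving f ≈ 0.1051 of each dose.
Each bolus raises the concentration by D/Vd = 1730/67 ≈ 25.821 mg/L.
Steady-state trough Cmin,ss = C₀·f/(1−f) ≈ 25.821 × 0.1051/0.8949 ≈ 3.033 mg/L.
Trough 3.0 mg/L vs MEC 1 mg/L: adequate.

3.0 mg/L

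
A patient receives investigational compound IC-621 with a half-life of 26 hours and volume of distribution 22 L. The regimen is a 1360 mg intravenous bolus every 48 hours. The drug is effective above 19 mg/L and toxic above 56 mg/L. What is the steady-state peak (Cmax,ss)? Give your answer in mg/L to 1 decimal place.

k = ln2/t½ = ln2/26 ≈ 0.026660 h⁻¹; fraction remaining f = e^(−kτ) = e^(−0.026660×48) ≈ 0.2781.
Accumulation ratio R = 1/(1 − f) ≈ 1/0.7219 ≈ 1.3852.
Each bolus raises the concentration by D/Vd = 1360/22 ≈ 61.818 mg/L.
Steady-state peak Cmax,ss = C₀·R ≈ 61.818 × 1.3852 ≈ 85.630 mg/L.
Peak 85.6 mg/L vs MTC 56 mg/L: exceeds toxic threshold.

85.6 mg/L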